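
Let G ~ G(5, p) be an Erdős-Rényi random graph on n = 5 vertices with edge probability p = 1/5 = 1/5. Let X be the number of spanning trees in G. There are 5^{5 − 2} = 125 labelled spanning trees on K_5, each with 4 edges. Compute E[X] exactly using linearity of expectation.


K_5 has 5^{5 − 2} = 125 labelled spanning trees.
For each such spanning tree H, let X_H = 1 if all 4 edges of H are present in G. Then P[X_H = 1] = p^{4} = (1/5)^{4} = 1/625.
By linearity: E[X] = Σ_H E[X_H] = 125 · p^{4} = 125 · 1/625 = 1/5.
Numerically: E[X] ≈ 0.2.

E[X] = 125 · (1/5)^{4} = 1/5 ≈ 0.2.


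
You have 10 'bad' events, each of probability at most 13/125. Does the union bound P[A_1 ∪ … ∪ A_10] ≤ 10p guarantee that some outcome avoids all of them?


Union bound: P[∪_{i=1}^{10} A_i] ≤ Σ_i P[A_i] ≤ 10·p = 10·(13/125) = 26/25.
Numerically: 26/25 ≈ 1.04000.
Is 26/25 < 1? NO.
Since the bound 26/25 is ≥ 1, the union bound is uninformative here; it does NOT by itself certify existence.

10·p = 26/25 ≈ 1.04000; existence NOT certified by the union bound.


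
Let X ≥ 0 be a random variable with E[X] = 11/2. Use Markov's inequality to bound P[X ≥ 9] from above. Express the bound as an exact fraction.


μ = E[X] = 11/2, a = 9.
Markov: P[X ≥ 9] ≤ μ/a = (11/2)/9 = 11/18.
Numerically: ≈ 0.611.
(Since a = 9 > μ = 5.500, the bound 11/18 is < 1 and informative.)

P[X ≥ 9] ≤ 11/18 ≈ 0.611.


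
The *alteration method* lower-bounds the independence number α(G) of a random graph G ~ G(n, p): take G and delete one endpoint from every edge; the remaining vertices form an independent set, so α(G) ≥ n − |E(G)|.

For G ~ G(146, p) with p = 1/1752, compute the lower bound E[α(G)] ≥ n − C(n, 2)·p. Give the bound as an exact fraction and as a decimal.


E[|E(G)|] = C(146, 2)·p = 10585 · (1/1752) = 145/24.
E[α(G)] ≥ n − E[|E(G)|] = 146 − 145/24 = 3359/24.
Numerically: ≈ 139.95833.
(This is only a lower bound; the true E[α(G)] may be larger.)

E[α(G)] ≥ 3359/24 ≈ 139.95833.


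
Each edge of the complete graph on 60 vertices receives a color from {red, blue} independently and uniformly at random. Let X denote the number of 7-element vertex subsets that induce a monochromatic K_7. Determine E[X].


Let X = Σ_S X_S over the C(60, 7) = 386206920 subsets S of size 7, where X_S = 1 if the K_7 on S is monochromatic.
For a fixed S, the K_7 on S has C(7, 2) = 21 edges. P[all 21 edges red] = (1/2)^21, and likewise for blue, so P[monochromatic] = 2·(1/2)^21 = 2^{1 − 21} = 1/1048576.
Summing: E[X] = C(60, 7) · 2^{1 − 21} = 386206920 · 1/1048576 = 48275865/131072.
Numerically: E[X] ≈ 368.315620.

E[X] = C(60,7)·2^(1−C(7,2)) = 48275865/131072 ≈ 368.315620.


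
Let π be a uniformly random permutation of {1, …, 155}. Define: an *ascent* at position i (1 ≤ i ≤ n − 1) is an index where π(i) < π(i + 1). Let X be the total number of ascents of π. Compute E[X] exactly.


Write X = Σ X_I over i = 1, …, 154, with X_I the indicator of one ascent.
There are 154 indicators.
For each fixed i, the pair (π(i), π(i+1)) is a uniformly random ordered pair of distinct values from {1, …, 155}; by symmetry P[π(i) < π(i+1)] = 1/2.
By linearity: E[X] = 154 · (1/2) = (155 − 1) · (1/2) = 77 ≈ 77.0000.

E[X] = 77 = 77.0000.


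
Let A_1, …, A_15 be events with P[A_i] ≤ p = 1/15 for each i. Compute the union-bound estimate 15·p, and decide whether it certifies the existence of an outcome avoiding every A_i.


Union bound: P[∪_{i=1}^{15} A_i] ≤ Σ_i P[A_i] ≤ 15·p = 15·(1/15) = 1.
Numerically: 1 ≈ 1.0000000.
Is 1 < 1? NO.
Since the bound 1 is ≥ 1, the union bound is uninformative here; it does NOT by itself certify existence.

15·p = 1 ≈ 1.0000000; existence NOT certified by the union bound.


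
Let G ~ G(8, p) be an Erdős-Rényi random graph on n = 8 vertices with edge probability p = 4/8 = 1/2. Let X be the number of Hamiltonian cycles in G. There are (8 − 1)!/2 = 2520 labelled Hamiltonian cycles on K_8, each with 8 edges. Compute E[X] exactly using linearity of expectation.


K_8 has (8 − 1)!/2 = 2520 labelled Hamiltonian cycles.
For each such Hamiltonian cycle H, let X_H = 1 if all 8 edges of H are present in G. Then P[X_H = 1] = p^{8} = (1/2)^{8} = 1/256.
By linearity of expectation: E[X] = Σ_H E[X_H] = 2520 · p^{8} = 2520 · 1/256 = 315/32.
Numerically: E[X] ≈ 9.84.

E[X] = 2520 · (1/2)^{8} = 315/32 ≈ 9.84.


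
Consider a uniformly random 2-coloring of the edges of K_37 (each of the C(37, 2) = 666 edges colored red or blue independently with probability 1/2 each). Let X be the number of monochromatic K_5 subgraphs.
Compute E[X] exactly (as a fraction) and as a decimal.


Let X = Σ_S X_S over the C(37, 5) = 435897 subsets S of size 5, where X_S = 1 if the K_5 on S is monochromatic.
For a fixed S, the K_5 on S has C(5, 2) = 10 edges. P[all 10 edges red] = (1/2)^10, and likewise for blue, so P[monochromatic] = 2·(1/2)^10 = 2^{1 − 10} = 1/512.
Summing: E[X] = C(37, 5) · 2^{1 − 10} = 435897 · 1/512 = 435897/512.
Numerically: E[X] ≈ 851.36133.

E[X] = C(37,5)·2^(1−C(5,2)) = 435897/512 ≈ 851.36133.


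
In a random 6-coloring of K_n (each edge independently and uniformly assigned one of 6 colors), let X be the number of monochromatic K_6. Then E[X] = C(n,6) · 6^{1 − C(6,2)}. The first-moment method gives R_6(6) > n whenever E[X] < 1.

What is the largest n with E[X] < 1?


We need C(n, 6) · 6^{1 − 15} < 1, i.e. C(n, 6) < 6^{15 − 1} = 78364164096.
Check values of n near the boundary:
  n = 196: C(196, 6) = 72887293024; 72887293024 < 78364164096? YES
  n = 197: C(197, 6) = 75176946208; 75176946208 < 78364164096? YES
  n = 198: C(198, 6) = 77526225777; 77526225777 < 78364164096? YES
  n = 199: C(199, 6) = 79936367511; 79936367511 < 78364164096? NO
  n = 200: C(200, 6) = 82408626300; 82408626300 < 78364164096? NO
  n = 201: C(201, 6) = 84944276340; 84944276340 < 78364164096? NO
The largest n with C(n, 6) < 78364164096 is n = 198 (where E[X] = 25842075259/26121388032 ≈ 0.989). Hence R_6(6) > 198, i.e. R_6(6) ≥ 199.

Largest n = 198; hence R_6(6) > 198.


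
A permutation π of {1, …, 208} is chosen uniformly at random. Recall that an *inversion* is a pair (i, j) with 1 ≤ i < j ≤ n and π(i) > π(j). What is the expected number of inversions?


Write X = Σ X_I over the C(208, 2) = 21528 pairs i < j, with X_I the indicator of one inversion.
There are 21528 indicators.
For each fixed pair i < j, the values π(i) and π(j) are two distinct elements of {1, …, 208} in uniformly random order; by symmetry P[π(i) > π(j)] = 1/2.
By linearity: E[X] = 21528 · (1/2) = C(208, 2) · (1/2) = 21528/2 = 10764 ≈ 10764.000.

E[X] = 10764 = 10764.000.


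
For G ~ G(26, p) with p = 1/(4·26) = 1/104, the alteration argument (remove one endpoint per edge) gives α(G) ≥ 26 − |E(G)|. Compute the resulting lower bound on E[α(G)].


E[|E(G)|] = C(26, 2)·p = 325 · (1/104) = 25/8.
E[α(G)] ≥ n − E[|E(G)|] = 26 − 25/8 = 183/8.
Numerically: ≈ 22.8750.
(This is only a lower bound; the true E[α(G)] may be larger.)

E[α(G)] ≥ 183/8 ≈ 22.8750.


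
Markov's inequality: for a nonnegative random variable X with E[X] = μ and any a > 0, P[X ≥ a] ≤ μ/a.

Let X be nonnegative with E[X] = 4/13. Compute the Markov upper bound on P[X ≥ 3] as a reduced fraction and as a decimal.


μ = E[X] = 4/13, a = 3.
Markov: P[X ≥ 3] ≤ μ/a = (4/13)/3 = 4/39.
Numerically: ≈ 0.103.
(Since a = 3 > μ = 0.308, the bound 4/39 is < 1 and informative.)

P[X ≥ 3] ≤ 4/39 ≈ 0.103.


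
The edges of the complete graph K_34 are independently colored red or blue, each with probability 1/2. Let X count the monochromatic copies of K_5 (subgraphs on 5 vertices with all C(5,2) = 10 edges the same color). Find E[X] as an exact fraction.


Let X = Σ_S X_S over the C(34, 5) = 278256 subsets S of size 5, where X_S = 1 if the K_5 on S is monochromatic.
For a fixed S, the K_5 on S has C(5, 2) = 10 edges. P[all 10 edges red] = (1/2)^10, and likewise for blue, so P[monochromatic] = 2·(1/2)^10 = 2^{1 − 10} = 1/512.
By linearity of expectation: E[X] = C(34, 5) · 2^{1 − 10} = 278256 · 1/512 = 17391/32.
Numerically: E[X] ≈ 543.468750.

E[X] = C(34,5)·2^(1−C(5,2)) = 17391/32 ≈ 543.468750.


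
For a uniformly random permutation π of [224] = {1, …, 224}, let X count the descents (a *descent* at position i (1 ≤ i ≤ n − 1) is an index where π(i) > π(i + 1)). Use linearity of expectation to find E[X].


Write X = Σ X_I over i = 1, …, 223, with X_I the indicator of one descent.
There are 223 indicators.
For each fixed i, the pair (π(i), π(i+1)) is a uniformly random ordered pair of distinct values from {1, …, 224}; by symmetry P[π(i) > π(i+1)] = 1/2.
By linearity: E[X] = 223 · (1/2) = (224 − 1) · (1/2) = 223/2 ≈ 111.5000.

E[X] = 223/2 = 111.5000.


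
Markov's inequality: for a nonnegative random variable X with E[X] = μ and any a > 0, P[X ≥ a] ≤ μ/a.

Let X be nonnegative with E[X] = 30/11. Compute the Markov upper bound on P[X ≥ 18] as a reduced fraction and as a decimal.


μ = E[X] = 30/11, a = 18.
Markov: P[X ≥ 18] ≤ μ/a = (30/11)/18 = 5/33.
Numerically: ≈ 0.15152.
(Since a = 18 > μ = 2.72727, the bound 5/33 is < 1 and informative.)

P[X ≥ 18] ≤ 5/33 ≈ 0.15152.


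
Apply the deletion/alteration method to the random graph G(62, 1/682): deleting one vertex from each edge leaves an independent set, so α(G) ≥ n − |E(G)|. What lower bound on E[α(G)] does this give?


E[|E(G)|] = C(62, 2)·p = 1891 · (1/682) = 61/22.
E[α(G)] ≥ n − E[|E(G)|] = 62 − 61/22 = 1303/22.
Numerically: ≈ 59.22727.
(This is only a lower bound; the true E[α(G)] may be larger.)

E[α(G)] ≥ 1303/22 ≈ 59.22727.


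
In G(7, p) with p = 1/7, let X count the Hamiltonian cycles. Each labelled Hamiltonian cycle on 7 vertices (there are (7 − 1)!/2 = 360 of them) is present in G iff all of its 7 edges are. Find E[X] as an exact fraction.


K_7 has (7 − 1)!/2 = 360 labelled Hamiltonian cycles.
For each such Hamiltonian cycle H, let X_H = 1 if all 7 edges of H are present in G. Then P[X_H = 1] = p^{7} = (1/7)^{7} = 1/823543.
By linearity: E[X] = Σ_H E[X_H] = 360 · p^{7} = 360 · 1/823543 = 360/823543.
Numerically: E[X] ≈ 0.0004371.

E[X] = 360 · (1/7)^{7} = 360/823543 ≈ 0.0004371.


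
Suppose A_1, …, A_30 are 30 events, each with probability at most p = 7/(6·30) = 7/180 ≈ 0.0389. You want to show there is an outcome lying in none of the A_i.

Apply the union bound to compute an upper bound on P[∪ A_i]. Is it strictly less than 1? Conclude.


Union bound: P[∪_{i=1}^{30} A_i] ≤ Σ_i P[A_i] ≤ 30·p = 30·(7/180) = 7/6.
Numerically: 7/6 ≈ 1.1667.
Is 7/6 < 1? NO.
Since the bound 7/6 is ≥ 1, the union bound is uninformative here; it does NOT by itself certify existence.

30·p = 7/6 ≈ 1.1667; existence NOT certified by the union bound.


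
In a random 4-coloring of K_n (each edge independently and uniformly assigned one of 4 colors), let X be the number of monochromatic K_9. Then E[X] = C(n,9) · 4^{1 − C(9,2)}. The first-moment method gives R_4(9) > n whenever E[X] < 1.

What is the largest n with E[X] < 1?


We need C(n, 9) · 4^{1 − 36} < 1, i.e. C(n, 9) < 4^{36 − 1} = 1180591620717411303424.
Check values of n near the boundary:
  n = 910: C(910, 9) = 1133378248346922788210; 1133378248346922788210 < 1180591620717411303424? YES
  n = 911: C(911, 9) = 1144686900492291197405; 1144686900492291197405 < 1180591620717411303424? YES
  n = 912: C(912, 9) = 1156095740032081475120; 1156095740032081475120 < 1180591620717411303424? YES
  n = 913: C(913, 9) = 1167605542753639808390; 1167605542753639808390 < 1180591620717411303424? YES
  n = 914: C(914, 9) = 1179217089587653905932; 1179217089587653905932 < 1180591620717411303424? YES
  n = 915: C(915, 9) = 1190931166636537885130; 1190931166636537885130 < 1180591620717411303424? NO
  n = 916: C(916, 9) = 1202748565202942340440; 1202748565202942340440 < 1180591620717411303424? NO
The largest n with C(n, 9) < 1180591620717411303424 is n = 914 (where E[X] = 294804272396913476483/295147905179352825856 ≈ 0.998836). Hence R_4(9) > 914, i.e. R_4(9) ≥ 915.

Largest n = 914; hence R_4(9) > 914.


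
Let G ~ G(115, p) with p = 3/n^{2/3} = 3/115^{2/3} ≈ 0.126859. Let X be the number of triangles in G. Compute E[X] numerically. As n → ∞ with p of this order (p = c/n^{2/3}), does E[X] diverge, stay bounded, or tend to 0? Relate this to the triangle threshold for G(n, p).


Number of potential triangles: C(115, 3) = 246905.
Each occurs with probability p³ ≈ (0.126859)³ ≈ 2.04158790e-03.
By linearity: E[X] = C(115, 3)·p³ ≈ 246905 · 2.04158790e-03 ≈ 504.078261.
Since α = 2/3 < 1, p = c/n^{2/3} ≫ 1/n is above the triangle threshold p ~ 1/n. Asymptotically E[X] ~ (c³/6)·n^{3(1−α)} = (3³/6)·n^{1} → ∞; triangles are abundant w.h.p.

E[X] ≈ 504.078261; in regime p = Θ(1/n^{2/3}) E[X] diverges (above the triangle threshold p ~ 1/n).


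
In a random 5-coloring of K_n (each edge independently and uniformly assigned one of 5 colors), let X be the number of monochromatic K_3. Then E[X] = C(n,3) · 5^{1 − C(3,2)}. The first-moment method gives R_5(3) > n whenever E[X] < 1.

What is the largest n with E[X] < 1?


We need C(n, 3) · 5^{1 − 3} < 1, i.e. C(n, 3) < 5^{3 − 1} = 25.
Check values of n near the boundary:
  n = 3: C(3, 3) = 1; 1 < 25? YES
  n = 4: C(4, 3) = 4; 4 < 25? YES
  n = 5: C(5, 3) = 10; 10 < 25? YES
  n = 6: C(6, 3) = 20; 20 < 25? YES
  n = 7: C(7, 3) = 35; 35 < 25? NO
  n = 8: C(8, 3) = 56; 56 < 25? NO
  n = 9: C(9, 3) = 84; 84 < 25? NO
The largest n with C(n, 3) < 25 is n = 6 (where E[X] = 4/5 ≈ 0.800). Hence R_5(3) > 6, i.e. R_5(3) ≥ 7.

Largest n = 6; hence R_5(3) > 6.


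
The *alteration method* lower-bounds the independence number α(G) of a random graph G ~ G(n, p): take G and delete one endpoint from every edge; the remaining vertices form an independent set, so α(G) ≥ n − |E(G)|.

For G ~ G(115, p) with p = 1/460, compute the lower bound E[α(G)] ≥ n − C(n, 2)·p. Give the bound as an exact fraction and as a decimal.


E[|E(G)|] = C(115, 2)·p = 6555 · (1/460) = 57/4.
E[α(G)] ≥ n − E[|E(G)|] = 115 − 57/4 = 403/4.
Numerically: ≈ 100.7500.
(This is only a lower bound; the true E[α(G)] may be larger.)

E[α(G)] ≥ 403/4 ≈ 100.7500.


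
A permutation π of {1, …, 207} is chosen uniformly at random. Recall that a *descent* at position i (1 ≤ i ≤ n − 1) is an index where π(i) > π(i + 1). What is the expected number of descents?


Write X = Σ X_I over i = 1, …, 206, with X_I the indicator of one descent.
There are 206 indicators.
For each fixed i, the pair (π(i), π(i+1)) is a uniformly random ordered pair of distinct values from {1, …, 207}; by symmetry P[π(i) > π(i+1)] = 1/2.
By linearity: E[X] = 206 · (1/2) = (207 − 1) · (1/2) = 103 ≈ 103.000.

E[X] = 103 = 103.000.


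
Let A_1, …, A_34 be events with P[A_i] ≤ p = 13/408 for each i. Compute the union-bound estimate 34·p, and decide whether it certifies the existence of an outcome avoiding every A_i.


Union bound: P[∪_{i=1}^{34} A_i] ≤ Σ_i P[A_i] ≤ 34·p = 34·(13/408) = 13/12.
Numerically: 13/12 ≈ 1.083333.
Is 13/12 < 1? NO.
Since the bound 13/12 is ≥ 1, the union bound is uninformative here; it does NOT by itself certify existence.

34·p = 13/12 ≈ 1.083333; existence NOT certified by the union bound.


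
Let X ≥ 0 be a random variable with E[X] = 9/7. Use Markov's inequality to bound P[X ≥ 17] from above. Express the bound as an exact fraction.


μ = E[X] = 9/7, a = 17.
Markov: P[X ≥ 17] ≤ μ/a = (9/7)/17 = 9/119.
Numerically: ≈ 0.07563.
(Since a = 17 > μ = 1.28571, the bound 9/119 is < 1 and informative.)

P[X ≥ 17] ≤ 9/119 ≈ 0.07563.


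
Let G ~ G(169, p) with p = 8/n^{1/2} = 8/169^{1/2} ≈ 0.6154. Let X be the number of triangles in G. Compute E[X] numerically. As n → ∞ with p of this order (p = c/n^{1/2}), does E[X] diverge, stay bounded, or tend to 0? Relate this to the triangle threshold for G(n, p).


Number of potential triangles: C(169, 3) = 790244.
Each occurs with probability p³ ≈ (0.6154)³ ≈ 2.330451e-01.
By linearity: E[X] = C(169, 3)·p³ ≈ 790244 · 2.330451e-01 ≈ 184162.4615.
Since α = 1/2 < 1, p = c/n^{1/2} ≫ 1/n is above the triangle threshold p ~ 1/n. Asymptotically E[X] ~ (c³/6)·n^{3(1−α)} = (8³/6)·n^{1.5} → ∞; triangles are abundant w.h.p.

E[X] ≈ 184162.4615; in regime p = Θ(1/n^{1/2}) E[X] diverges (above the triangle threshold p ~ 1/n).


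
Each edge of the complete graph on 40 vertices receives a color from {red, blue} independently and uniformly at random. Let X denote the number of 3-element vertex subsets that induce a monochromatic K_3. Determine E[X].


Let X = Σ_S X_S over the C(40, 3) = 9880 subsets S of size 3, where X_S = 1 if the K_3 on S is monochromatic.
For a fixed S, the K_3 on S has C(3, 2) = 3 edges. P[all 3 edges red] = (1/2)^3, and likewise for blue, so P[monochromatic] = 2·(1/2)^3 = 2^{1 − 3} = 1/4.
By linearity: E[X] = C(40, 3) · 2^{1 − 3} = 9880 · 1/4 = 2470.
Numerically: E[X] ≈ 2470.00000.

E[X] = C(40,3)·2^(1−C(3,2)) = 2470 ≈ 2470.00000.


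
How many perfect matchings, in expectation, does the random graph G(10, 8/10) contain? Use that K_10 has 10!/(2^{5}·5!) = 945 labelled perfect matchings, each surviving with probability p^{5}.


K_10 has 10!/(2^{5}·5!) = 945 labelled perfect matchings.
For each such perfect matching H, let X_H = 1 if all 5 edges of H are present in G. Then P[X_H = 1] = p^{5} = (4/5)^{5} = 1024/3125.
By linearity of expectation: E[X] = Σ_H E[X_H] = 945 · p^{5} = 945 · 1024/3125 = 193536/625.
Numerically: E[X] ≈ 309.658.

E[X] = 945 · (4/5)^{5} = 193536/625 ≈ 309.658.


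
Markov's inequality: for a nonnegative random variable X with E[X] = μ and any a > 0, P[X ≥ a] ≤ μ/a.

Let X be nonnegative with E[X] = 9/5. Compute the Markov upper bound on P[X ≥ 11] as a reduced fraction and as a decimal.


μ = E[X] = 9/5, a = 11.
Markov: P[X ≥ 11] ≤ μ/a = (9/5)/11 = 9/55.
Numerically: ≈ 0.16364.
(Since a = 11 > μ = 1.80000, the bound 9/55 is < 1 and informative.)

P[X ≥ 11] ≤ 9/55 ≈ 0.16364.


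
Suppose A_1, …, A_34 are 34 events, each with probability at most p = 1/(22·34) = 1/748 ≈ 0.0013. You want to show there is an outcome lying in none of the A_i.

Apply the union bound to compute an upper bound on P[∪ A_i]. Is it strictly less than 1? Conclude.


Union bound: P[∪_{i=1}^{34} A_i] ≤ Σ_i P[A_i] ≤ 34·p = 34·(1/748) = 1/22.
Numerically: 1/22 ≈ 0.0455.
Is 1/22 < 1? YES.
Since P[∪ A_i] ≤ 1/22 < 1, the complement has P[∩ A_i^c] ≥ 1 − 1/22 = 21/22 > 0, so some outcome avoids every A_i.

34·p = 1/22 ≈ 0.0455; existence CERTIFIED by the union bound.


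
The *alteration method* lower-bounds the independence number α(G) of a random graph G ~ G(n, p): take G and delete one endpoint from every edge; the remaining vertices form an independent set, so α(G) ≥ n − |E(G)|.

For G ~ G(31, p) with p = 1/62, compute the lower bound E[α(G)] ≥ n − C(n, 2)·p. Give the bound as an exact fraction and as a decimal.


E[|E(G)|] = C(31, 2)·p = 465 · (1/62) = 15/2.
E[α(G)] ≥ n − E[|E(G)|] = 31 − 15/2 = 47/2.
Numerically: ≈ 23.50000.
(This is only a lower bound; the true E[α(G)] may be larger.)

E[α(G)] ≥ 47/2 ≈ 23.50000.


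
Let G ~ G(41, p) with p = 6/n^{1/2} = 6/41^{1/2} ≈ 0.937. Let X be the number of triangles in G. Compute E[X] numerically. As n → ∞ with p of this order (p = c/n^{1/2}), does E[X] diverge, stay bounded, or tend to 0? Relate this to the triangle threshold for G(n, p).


Number of potential triangles: C(41, 3) = 10660.
Each occurs with probability p³ ≈ (0.937)³ ≈ 8.22769e-01.
By linearity: E[X] = C(41, 3)·p³ ≈ 10660 · 8.22769e-01 ≈ 8770.718.
Since α = 1/2 < 1, p = c/n^{1/2} ≫ 1/n is above the triangle threshold p ~ 1/n. Asymptotically E[X] ~ (c³/6)·n^{3(1−α)} = (6³/6)·n^{1.5} → ∞; triangles are abundant w.h.p.

E[X] ≈ 8770.718; in regime p = Θ(1/n^{1/2}) E[X] diverges (above the triangle threshold p ~ 1/n).


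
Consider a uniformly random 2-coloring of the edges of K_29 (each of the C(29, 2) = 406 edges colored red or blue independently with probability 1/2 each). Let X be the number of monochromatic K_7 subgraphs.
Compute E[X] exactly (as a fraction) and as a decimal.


Let X = Σ_S X_S over the C(29, 7) = 1560780 subsets S of size 7, where X_S = 1 if the K_7 on S is monochromatic.
For a fixed S, the K_7 on S has C(7, 2) = 21 edges. P[all 21 edges red] = (1/2)^21, and likewise for blue, so P[monochromatic] = 2·(1/2)^21 = 2^{1 − 21} = 1/1048576.
By linearity of expectation: E[X] = C(29, 7) · 2^{1 − 21} = 1560780 · 1/1048576 = 390195/262144.
Numerically: E[X] ≈ 1.48848.

E[X] = C(29,7)·2^(1−C(7,2)) = 390195/262144 ≈ 1.48848.


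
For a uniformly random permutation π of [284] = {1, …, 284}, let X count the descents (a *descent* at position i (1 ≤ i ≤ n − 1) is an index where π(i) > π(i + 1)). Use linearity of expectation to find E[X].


Write X = Σ X_I over i = 1, …, 283, with X_I the indicator of one descent.
There are 283 indicators.
For each fixed i, the pair (π(i), π(i+1)) is a uniformly random ordered pair of distinct values from {1, …, 284}; by symmetry P[π(i) > π(i+1)] = 1/2.
By linearity: E[X] = 283 · (1/2) = (284 − 1) · (1/2) = 283/2 ≈ 141.50000.

E[X] = 283/2 = 141.50000.


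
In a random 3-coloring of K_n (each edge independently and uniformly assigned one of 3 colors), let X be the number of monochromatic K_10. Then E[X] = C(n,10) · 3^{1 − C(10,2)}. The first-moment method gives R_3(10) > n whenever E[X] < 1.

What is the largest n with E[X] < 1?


We need C(n, 10) · 3^{1 − 45} < 1, i.e. C(n, 10) < 3^{45 − 1} = 984770902183611232881.
Check values of n near the boundary:
  n = 570: C(570, 10) = 921524823451961408691; 921524823451961408691 < 984770902183611232881? YES
  n = 571: C(571, 10) = 937951290893172842001; 937951290893172842001 < 984770902183611232881? YES
  n = 572: C(572, 10) = 954640815642161682606; 954640815642161682606 < 984770902183611232881? YES
  n = 573: C(573, 10) = 971597135635805762226; 971597135635805762226 < 984770902183611232881? YES
  n = 574: C(574, 10) = 988824035203816502691; 988824035203816502691 < 984770902183611232881? NO
  n = 575: C(575, 10) = 1006325345561406175305; 1006325345561406175305 < 984770902183611232881? NO
  n = 576: C(576, 10) = 1024104945306307344480; 1024104945306307344480 < 984770902183611232881? NO
The largest n with C(n, 10) < 984770902183611232881 is n = 573 (where E[X] = 35985079097622435638/36472996377170786403 ≈ 0.987). Hence R_3(10) > 573, i.e. R_3(10) ≥ 574.

Largest n = 573; hence R_3(10) > 573.


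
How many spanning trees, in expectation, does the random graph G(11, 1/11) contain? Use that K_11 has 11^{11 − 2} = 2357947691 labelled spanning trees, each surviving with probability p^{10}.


K_11 has 11^{11 − 2} = 2357947691 labelled spanning trees.
For each such spanning tree H, let X_H = 1 if all 10 edges of H are present in G. Then P[X_H = 1] = p^{10} = (1/11)^{10} = 1/25937424601.
Summing the indicators: E[X] = Σ_H E[X_H] = 2357947691 · p^{10} = 2357947691 · 1/25937424601 = 1/11.
Numerically: E[X] ≈ 0.09091.

E[X] = 2357947691 · (1/11)^{10} = 1/11 ≈ 0.09091.


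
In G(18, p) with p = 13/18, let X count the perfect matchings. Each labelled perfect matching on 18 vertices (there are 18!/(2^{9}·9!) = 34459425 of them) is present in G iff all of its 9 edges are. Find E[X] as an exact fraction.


K_18 has 18!/(2^{9}·9!) = 34459425 labelled perfect matchings.
For each such perfect matching H, let X_H = 1 if all 9 edges of H are present in G. Then P[X_H = 1] = p^{9} = (13/18)^{9} = 10604499373/198359290368.
By linearity: E[X] = Σ_H E[X_H] = 34459425 · p^{9} = 34459425 · 10604499373/198359290368 = 4511419145758525/2448880128.
Numerically: E[X] ≈ 1.842e+06.

E[X] = 34459425 · (13/18)^{9} = 4511419145758525/2448880128 ≈ 1.842e+06.


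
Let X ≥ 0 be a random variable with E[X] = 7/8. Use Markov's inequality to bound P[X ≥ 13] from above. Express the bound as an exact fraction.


μ = E[X] = 7/8, a = 13.
Markov: P[X ≥ 13] ≤ μ/a = (7/8)/13 = 7/104.
Numerically: ≈ 0.0673.
(Since a = 13 > μ = 0.8750, the bound 7/104 is < 1 and informative.)

P[X ≥ 13] ≤ 7/104 ≈ 0.0673.


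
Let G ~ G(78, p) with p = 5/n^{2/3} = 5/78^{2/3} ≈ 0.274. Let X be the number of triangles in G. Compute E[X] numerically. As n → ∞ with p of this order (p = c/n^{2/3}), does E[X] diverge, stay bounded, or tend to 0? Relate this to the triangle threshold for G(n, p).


Number of potential triangles: C(78, 3) = 76076.
Each occurs with probability p³ ≈ (0.274)³ ≈ 2.05457e-02.
By linearity: E[X] = C(78, 3)·p³ ≈ 76076 · 2.05457e-02 ≈ 1563.034.
Since α = 2/3 < 1, p = c/n^{2/3} ≫ 1/n is above the triangle threshold p ~ 1/n. Asymptotically E[X] ~ (c³/6)·n^{3(1−α)} = (5³/6)·n^{1} → ∞; triangles are abundant w.h.p.

E[X] ≈ 1563.034; in regime p = Θ(1/n^{2/3}) E[X] diverges (above the triangle threshold p ~ 1/n).


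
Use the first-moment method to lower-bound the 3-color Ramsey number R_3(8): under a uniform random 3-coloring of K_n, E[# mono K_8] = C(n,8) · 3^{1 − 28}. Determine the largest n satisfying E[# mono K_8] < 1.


We need C(n, 8) · 3^{1 − 28} < 1, i.e. C(n, 8) < 3^{28 − 1} = 7625597484987.
Check values of n near the boundary:
  n = 152: C(152, 8) = 5859727868575; 5859727868575 < 7625597484987? YES
  n = 153: C(153, 8) = 6183023199255; 6183023199255 < 7625597484987? YES
  n = 154: C(154, 8) = 6521818990995; 6521818990995 < 7625597484987? YES
  n = 155: C(155, 8) = 6876747915675; 6876747915675 < 7625597484987? YES
  n = 156: C(156, 8) = 7248464019225; 7248464019225 < 7625597484987? YES
  n = 157: C(157, 8) = 7637643295425; 7637643295425 < 7625597484987? NO
  n = 158: C(158, 8) = 8044984271181; 8044984271181 < 7625597484987? NO
  n = 159: C(159, 8) = 8471208603429; 8471208603429 < 7625597484987? NO
The largest n with C(n, 8) < 7625597484987 is n = 156 (where E[X] = 805384891025/847288609443 ≈ 0.951). Hence R_3(8) > 156, i.e. R_3(8) ≥ 157.

Largest n = 156; hence R_3(8) > 156.


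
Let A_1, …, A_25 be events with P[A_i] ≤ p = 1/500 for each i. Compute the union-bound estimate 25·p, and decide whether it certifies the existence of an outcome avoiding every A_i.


Union bound: P[∪_{i=1}^{25} A_i] ≤ Σ_i P[A_i] ≤ 25·p = 25·(1/500) = 1/20.
Numerically: 1/20 ≈ 0.0500000.
Is 1/20 < 1? YES.
Since P[∪ A_i] ≤ 1/20 < 1, the complement has P[∩ A_i^c] ≥ 1 − 1/20 = 19/20 > 0, so some outcome avoids every A_i.

25·p = 1/20 ≈ 0.0500000; existence CERTIFIED by the union bound.


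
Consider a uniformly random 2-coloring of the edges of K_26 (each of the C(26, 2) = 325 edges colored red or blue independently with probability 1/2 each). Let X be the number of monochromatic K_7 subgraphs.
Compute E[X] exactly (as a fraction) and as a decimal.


Let X = Σ_S X_S over the C(26, 7) = 657800 subsets S of size 7, where X_S = 1 if the K_7 on S is monochromatic.
For a fixed S, the K_7 on S has C(7, 2) = 21 edges. P[all 21 edges red] = (1/2)^21, and likewise for blue, so P[monochromatic] = 2·(1/2)^21 = 2^{1 − 21} = 1/1048576.
By linearity: E[X] = C(26, 7) · 2^{1 − 21} = 657800 · 1/1048576 = 82225/131072.
Numerically: E[X] ≈ 0.627327.

E[X] = C(26,7)·2^(1−C(7,2)) = 82225/131072 ≈ 0.627327.


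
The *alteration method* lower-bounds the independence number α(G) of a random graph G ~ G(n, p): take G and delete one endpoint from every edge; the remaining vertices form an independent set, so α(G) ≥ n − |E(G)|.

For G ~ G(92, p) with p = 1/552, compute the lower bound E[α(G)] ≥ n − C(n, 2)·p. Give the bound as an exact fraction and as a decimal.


E[|E(G)|] = C(92, 2)·p = 4186 · (1/552) = 91/12.
E[α(G)] ≥ n − E[|E(G)|] = 92 − 91/12 = 1013/12.
Numerically: ≈ 84.417.
(This is only a lower bound; the true E[α(G)] may be larger.)

E[α(G)] ≥ 1013/12 ≈ 84.417.


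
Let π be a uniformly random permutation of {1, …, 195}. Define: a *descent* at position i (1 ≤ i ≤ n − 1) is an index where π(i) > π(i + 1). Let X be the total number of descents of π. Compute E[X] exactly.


Write X = Σ X_I over i = 1, …, 194, with X_I the indicator of one descent.
There are 194 indicators.
For each fixed i, the pair (π(i), π(i+1)) is a uniformly random ordered pair of distinct values from {1, …, 195}; by symmetry P[π(i) > π(i+1)] = 1/2.
By linearity: E[X] = 194 · (1/2) = (195 − 1) · (1/2) = 97 ≈ 97.000.

E[X] = 97 = 97.000.


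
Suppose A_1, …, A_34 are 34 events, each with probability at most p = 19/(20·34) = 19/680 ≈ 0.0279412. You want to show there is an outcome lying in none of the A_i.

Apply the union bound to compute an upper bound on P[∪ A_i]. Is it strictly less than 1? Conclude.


Union bound: P[∪_{i=1}^{34} A_i] ≤ Σ_i P[A_i] ≤ 34·p = 34·(19/680) = 19/20.
Numerically: 19/20 ≈ 0.9500000.
Is 19/20 < 1? YES.
Since P[∪ A_i] ≤ 19/20 < 1, the complement has P[∩ A_i^c] ≥ 1 − 19/20 = 1/20 > 0, so some outcome avoids every A_i.

34·p = 19/20 ≈ 0.9500000; existence CERTIFIED by the union bound.


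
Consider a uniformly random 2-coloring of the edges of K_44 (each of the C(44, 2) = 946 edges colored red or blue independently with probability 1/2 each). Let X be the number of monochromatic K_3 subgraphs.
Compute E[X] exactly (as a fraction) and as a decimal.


Let X = Σ_S X_S over the C(44, 3) = 13244 subsets S of size 3, where X_S = 1 if the K_3 on S is monochromatic.
For a fixed S, the K_3 on S has C(3, 2) = 3 edges. P[all 3 edges red] = (1/2)^3, and likewise for blue, so P[monochromatic] = 2·(1/2)^3 = 2^{1 − 3} = 1/4.
By linearity of expectation: E[X] = C(44, 3) · 2^{1 − 3} = 13244 · 1/4 = 3311.
Numerically: E[X] ≈ 3311.000000.

E[X] = C(44,3)·2^(1−C(3,2)) = 3311 ≈ 3311.000000.


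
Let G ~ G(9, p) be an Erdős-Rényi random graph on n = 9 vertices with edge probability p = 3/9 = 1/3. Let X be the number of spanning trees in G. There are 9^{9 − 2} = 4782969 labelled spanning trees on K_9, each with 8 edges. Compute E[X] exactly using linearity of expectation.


K_9 has 9^{9 − 2} = 4782969 labelled spanning trees.
For each such spanning tree H, let X_H = 1 if all 8 edges of H are present in G. Then P[X_H = 1] = p^{8} = (1/3)^{8} = 1/6561.
By linearity of expectation: E[X] = Σ_H E[X_H] = 4782969 · p^{8} = 4782969 · 1/6561 = 729.
Numerically: E[X] ≈ 729.

E[X] = 4782969 · (1/3)^{8} = 729 ≈ 729.


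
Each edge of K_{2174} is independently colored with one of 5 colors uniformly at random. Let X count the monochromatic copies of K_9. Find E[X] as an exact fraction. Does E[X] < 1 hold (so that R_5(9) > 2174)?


E[X] = C(2174, 9) · 5^{1 − 36} = 2940165687188920530702934 · 5^{−35} = 2940165687188920530702934/2910383045673370361328125.
As a reduced fraction: E[X] = 2940165687188920530702934/2910383045673370361328125 ≈ 1.0102.
Is E[X] < 1? NO.
Since E[X] ≥ 1, the first-moment bound is inconclusive at n = 2174; it does NOT by itself certify R_5(9) > 2174.

E[X] = 2940165687188920530702934/2910383045673370361328125 ≈ 1.0102; E[X] ≥ 1; first-moment method inconclusive here.


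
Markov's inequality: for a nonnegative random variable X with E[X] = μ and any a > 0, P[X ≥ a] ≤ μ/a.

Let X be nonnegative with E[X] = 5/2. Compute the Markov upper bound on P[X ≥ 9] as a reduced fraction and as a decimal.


μ = E[X] = 5/2, a = 9.
Markov: P[X ≥ 9] ≤ μ/a = (5/2)/9 = 5/18.
Numerically: ≈ 0.277778.
(Since a = 9 > μ = 2.500000, the bound 5/18 is < 1 and informative.)

P[X ≥ 9] ≤ 5/18 ≈ 0.277778.


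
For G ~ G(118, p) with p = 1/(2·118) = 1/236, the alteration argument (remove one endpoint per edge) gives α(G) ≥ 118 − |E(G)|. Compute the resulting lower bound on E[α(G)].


E[|E(G)|] = C(118, 2)·p = 6903 · (1/236) = 117/4.
E[α(G)] ≥ n − E[|E(G)|] = 118 − 117/4 = 355/4.
Numerically: ≈ 88.750.
(This is only a lower bound; the true E[α(G)] may be larger.)

E[α(G)] ≥ 355/4 ≈ 88.750.


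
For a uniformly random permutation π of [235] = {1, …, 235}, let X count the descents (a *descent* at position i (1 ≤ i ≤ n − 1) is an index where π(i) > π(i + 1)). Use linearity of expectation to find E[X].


Write X = Σ X_I over i = 1, …, 234, with X_I the indicator of one descent.
There are 234 indicators.
For each fixed i, the pair (π(i), π(i+1)) is a uniformly random ordered pair of distinct values from {1, …, 235}; by symmetry P[π(i) > π(i+1)] = 1/2.
By linearity: E[X] = 234 · (1/2) = (235 − 1) · (1/2) = 117 ≈ 117.000000.

E[X] = 117 = 117.000000.


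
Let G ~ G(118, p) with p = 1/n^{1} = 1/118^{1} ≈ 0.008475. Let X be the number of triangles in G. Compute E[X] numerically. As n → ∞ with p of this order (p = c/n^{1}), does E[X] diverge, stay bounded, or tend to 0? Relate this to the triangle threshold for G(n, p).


Number of potential triangles: C(118, 3) = 266916.
Each occurs with probability p³ ≈ (0.008475)³ ≈ 6.086309e-07.
By linearity: E[X] = C(118, 3)·p³ ≈ 266916 · 6.086309e-07 ≈ 0.1625.
Here α = 1, so p = 1/n is exactly at the triangle threshold p ~ 1/n. Asymptotically E[X] → c³/6 = 1³/6 = 1/6 ≈ 0.1667, a bounded constant. In this regime the triangle count is asymptotically Poisson(c³/6).

E[X] ≈ 0.1625; in regime p = Θ(1/n^{1}) E[X] stays bounded (at the triangle threshold p ~ 1/n).


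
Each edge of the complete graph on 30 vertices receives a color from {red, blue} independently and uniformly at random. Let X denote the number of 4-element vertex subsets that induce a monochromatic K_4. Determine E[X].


Let X = Σ_S X_S over the C(30, 4) = 27405 subsets S of size 4, where X_S = 1 if the K_4 on S is monochromatic.
For a fixed S, the K_4 on S has C(4, 2) = 6 edges. P[all 6 edges red] = (1/2)^6, and likewise for blue, so P[monochromatic] = 2·(1/2)^6 = 2^{1 − 6} = 1/32.
Summing: E[X] = C(30, 4) · 2^{1 − 6} = 27405 · 1/32 = 27405/32.
Numerically: E[X] ≈ 856.40625.

E[X] = C(30,4)·2^(1−C(4,2)) = 27405/32 ≈ 856.40625.


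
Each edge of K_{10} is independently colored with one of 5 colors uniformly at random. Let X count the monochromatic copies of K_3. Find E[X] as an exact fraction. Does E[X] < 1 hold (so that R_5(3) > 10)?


E[X] = C(10, 3) · 5^{1 − 3} = 120 · 5^{−2} = 120/25.
As a reduced fraction: E[X] = 24/5 ≈ 4.8000000.
Is E[X] < 1? NO.
Since E[X] ≥ 1, the first-moment bound is inconclusive at n = 10; it does NOT by itself certify R_5(3) > 10.

E[X] = 24/5 ≈ 4.8000000; E[X] ≥ 1; first-moment method inconclusive here.


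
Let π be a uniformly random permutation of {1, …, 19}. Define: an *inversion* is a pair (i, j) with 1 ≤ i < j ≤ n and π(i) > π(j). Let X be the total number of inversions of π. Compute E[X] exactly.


Write X = Σ X_I over the C(19, 2) = 171 pairs i < j, with X_I the indicator of one inversion.
There are 171 indicators.
For each fixed pair i < j, the values π(i) and π(j) are two distinct elements of {1, …, 19} in uniformly random order; by symmetry P[π(i) > π(j)] = 1/2.
By linearity: E[X] = 171 · (1/2) = C(19, 2) · (1/2) = 171/2 = 171/2 ≈ 85.5000.

E[X] = 171/2 = 85.5000.


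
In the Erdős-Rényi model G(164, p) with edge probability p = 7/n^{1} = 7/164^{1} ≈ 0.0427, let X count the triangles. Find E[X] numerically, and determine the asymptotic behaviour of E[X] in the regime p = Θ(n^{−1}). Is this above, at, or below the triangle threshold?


Number of potential triangles: C(164, 3) = 721764.
Each occurs with probability p³ ≈ (0.0427)³ ≈ 7.77611e-05.
By linearity: E[X] = C(164, 3)·p³ ≈ 721764 · 7.77611e-05 ≈ 56.125.
Here α = 1, so p = 7/n is exactly at the triangle threshold p ~ 1/n. Asymptotically E[X] → c³/6 = 7³/6 = 343/6 ≈ 57.167, a bounded constant. In this regime the triangle count is asymptotically Poisson(c³/6).

E[X] ≈ 56.125; in regime p = Θ(1/n^{1}) E[X] stays bounded (at the triangle threshold p ~ 1/n).


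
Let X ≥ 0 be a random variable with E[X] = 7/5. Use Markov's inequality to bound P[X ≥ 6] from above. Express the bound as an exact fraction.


μ = E[X] = 7/5, a = 6.
Markov: P[X ≥ 6] ≤ μ/a = (7/5)/6 = 7/30.
Numerically: ≈ 0.233.
(Since a = 6 > μ = 1.400, the bound 7/30 is < 1 and informative.)

P[X ≥ 6] ≤ 7/30 ≈ 0.233.


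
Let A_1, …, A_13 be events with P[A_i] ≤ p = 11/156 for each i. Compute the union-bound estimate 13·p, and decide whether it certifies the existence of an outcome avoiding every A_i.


Union bound: P[∪_{i=1}^{13} A_i] ≤ Σ_i P[A_i] ≤ 13·p = 13·(11/156) = 11/12.
Numerically: 11/12 ≈ 0.9167.
Is 11/12 < 1? YES.
Since P[∪ A_i] ≤ 11/12 < 1, the complement has P[∩ A_i^c] ≥ 1 − 11/12 = 1/12 > 0, so some outcome avoids every A_i.

13·p = 11/12 ≈ 0.9167; existence CERTIFIED by the union bound.


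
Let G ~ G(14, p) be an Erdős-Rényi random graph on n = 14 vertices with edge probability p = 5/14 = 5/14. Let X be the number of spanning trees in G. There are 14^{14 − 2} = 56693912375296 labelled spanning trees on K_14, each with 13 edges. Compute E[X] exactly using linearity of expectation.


K_14 has 14^{14 − 2} = 56693912375296 labelled spanning trees.
For each such spanning tree H, let X_H = 1 if all 13 edges of H are present in G. Then P[X_H = 1] = p^{13} = (5/14)^{13} = 1220703125/793714773254144.
By linearity: E[X] = Σ_H E[X_H] = 56693912375296 · p^{13} = 56693912375296 · 1220703125/793714773254144 = 1220703125/14.
Numerically: E[X] ≈ 8.7193e+07.

E[X] = 56693912375296 · (5/14)^{13} = 1220703125/14 ≈ 8.7193e+07.


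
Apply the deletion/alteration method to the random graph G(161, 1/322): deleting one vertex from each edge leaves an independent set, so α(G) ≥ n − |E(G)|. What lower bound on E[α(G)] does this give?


E[|E(G)|] = C(161, 2)·p = 12880 · (1/322) = 40.
E[α(G)] ≥ n − E[|E(G)|] = 161 − 40 = 121.
Numerically: ≈ 121.000.
(This is only a lower bound; the true E[α(G)] may be larger.)

E[α(G)] ≥ 121 ≈ 121.000.


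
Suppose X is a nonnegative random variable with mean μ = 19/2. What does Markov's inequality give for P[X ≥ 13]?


μ = E[X] = 19/2, a = 13.
Markov: P[X ≥ 13] ≤ μ/a = (19/2)/13 = 19/26.
Numerically: ≈ 0.730769.
(Since a = 13 > μ = 9.500000, the bound 19/26 is < 1 and informative.)

P[X ≥ 13] ≤ 19/26 ≈ 0.730769.


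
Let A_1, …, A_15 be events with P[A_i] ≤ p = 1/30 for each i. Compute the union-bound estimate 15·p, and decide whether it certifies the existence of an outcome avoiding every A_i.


Union bound: P[∪_{i=1}^{15} A_i] ≤ Σ_i P[A_i] ≤ 15·p = 15·(1/30) = 1/2.
Numerically: 1/2 ≈ 0.5000.
Is 1/2 < 1? YES.
Since P[∪ A_i] ≤ 1/2 < 1, the complement has P[∩ A_i^c] ≥ 1 − 1/2 = 1/2 > 0, so some outcome avoids every A_i.

15·p = 1/2 ≈ 0.5000; existence CERTIFIED by the union bound.


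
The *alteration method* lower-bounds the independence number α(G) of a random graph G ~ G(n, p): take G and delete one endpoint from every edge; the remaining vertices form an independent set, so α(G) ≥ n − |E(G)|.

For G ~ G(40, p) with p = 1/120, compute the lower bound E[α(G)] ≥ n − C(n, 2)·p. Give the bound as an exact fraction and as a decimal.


E[|E(G)|] = C(40, 2)·p = 780 · (1/120) = 13/2.
E[α(G)] ≥ n − E[|E(G)|] = 40 − 13/2 = 67/2.
Numerically: ≈ 33.500000.
(This is only a lower bound; the true E[α(G)] may be larger.)

E[α(G)] ≥ 67/2 ≈ 33.500000.


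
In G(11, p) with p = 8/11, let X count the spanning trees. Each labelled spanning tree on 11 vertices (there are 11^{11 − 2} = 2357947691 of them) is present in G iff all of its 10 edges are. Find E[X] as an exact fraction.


K_11 has 11^{11 − 2} = 2357947691 labelled spanning trees.
For each such spanning tree H, let X_H = 1 if all 10 edges of H are present in G. Then P[X_H = 1] = p^{10} = (8/11)^{10} = 1073741824/25937424601.
By linearity: E[X] = Σ_H E[X_H] = 2357947691 · p^{10} = 2357947691 · 1073741824/25937424601 = 1073741824/11.
Numerically: E[X] ≈ 9.7613e+07.

E[X] = 2357947691 · (8/11)^{10} = 1073741824/11 ≈ 9.7613e+07.
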